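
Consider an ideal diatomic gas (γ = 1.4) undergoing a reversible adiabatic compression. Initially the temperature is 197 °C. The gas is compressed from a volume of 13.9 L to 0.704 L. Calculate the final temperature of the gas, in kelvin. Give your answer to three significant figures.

Adiabatic: T₁V₁^(γ−1) = T₂V₂^(γ−1) ⇒ T₂ = T₁ (V₁/V₂)^(γ−1).
T₁ = 197 °C = 470.1 K.
T₂ = 470.1 × (13.9/0.704)^(0.4) = 1550 K.

T₂ ≈ 1550 K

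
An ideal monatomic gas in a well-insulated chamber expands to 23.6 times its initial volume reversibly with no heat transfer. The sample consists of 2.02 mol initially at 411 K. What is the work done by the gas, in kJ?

W ≈ 9.10 kJ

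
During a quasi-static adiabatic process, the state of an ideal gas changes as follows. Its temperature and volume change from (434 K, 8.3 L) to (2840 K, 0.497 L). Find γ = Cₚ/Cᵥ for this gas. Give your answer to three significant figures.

TV^(γ−1) = const ⇒ γ − 1 = ln(T₂/T₁) / ln(V₁/V₂).
γ = 1 + ln(2840/434) / ln(8.3/0.497) = 1.667.

γ ≈ 1.67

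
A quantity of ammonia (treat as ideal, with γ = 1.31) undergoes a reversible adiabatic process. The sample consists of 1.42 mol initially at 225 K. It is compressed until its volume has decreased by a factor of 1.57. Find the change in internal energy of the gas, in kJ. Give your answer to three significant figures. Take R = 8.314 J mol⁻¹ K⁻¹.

ΔU ≈ 1.29 kJ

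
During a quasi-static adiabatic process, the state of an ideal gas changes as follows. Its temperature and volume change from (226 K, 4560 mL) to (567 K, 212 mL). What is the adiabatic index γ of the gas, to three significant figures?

γ ≈ 1.30

TV^(γ−1) = const ⇒ γ − 1 = ln(T₂/T₁) / ln(V₁/V₂).
γ = 1 + ln(567/226) / ln(4560/212) = 1.3.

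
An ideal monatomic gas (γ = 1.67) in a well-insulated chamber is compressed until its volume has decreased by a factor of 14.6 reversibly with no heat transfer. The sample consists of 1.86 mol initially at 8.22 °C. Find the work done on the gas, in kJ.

W ≈ 32.6 kJ

Adiabatic: T₁V₁^(γ−1) = T₂V₂^(γ−1) ⇒ T₂ = T₁ (V₁/V₂)^(γ−1).
T₁ = 8.22 °C = 281.4 K.
T₂ = 281.4 × 14.6^(0.67) = 1696 K.
Q = 0, so ΔU = W_on_gas = nCᵥΔT with Cᵥ = R/(γ−1) = 12.41 J/(mol·K).
ΔU = 1.86 × 12.41 × (1696 − 281.4) = 32650 J.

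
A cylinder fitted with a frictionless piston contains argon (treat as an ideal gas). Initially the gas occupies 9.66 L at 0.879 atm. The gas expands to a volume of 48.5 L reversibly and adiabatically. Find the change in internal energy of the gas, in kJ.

γ = 5/3 for a monatomic ideal gas.
P₂ = P₁(V₁/V₂)^γ = 0.879×(9.66/48.5)^(5/3) = 0.05971 atm.
For a reversible adiabat, W_by_gas = (P₁V₁ − P₂V₂)/(γ−1).
W_by = (89060×0.00966 − 6050×0.0485) / (2/3) = 850.4 J.
Q = 0 ⇒ ΔU = −W_by = -850.4 J.

ΔU ≈ -0.850 kJ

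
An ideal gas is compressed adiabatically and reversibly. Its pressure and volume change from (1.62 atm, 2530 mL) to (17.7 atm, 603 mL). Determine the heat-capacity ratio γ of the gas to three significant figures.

γ ≈ 1.67

PV^γ = const ⇒ γ = ln(P₂/P₁) / ln(V₁/V₂).
γ = ln(17.7/1.62) / ln(2530/603) = 1.667.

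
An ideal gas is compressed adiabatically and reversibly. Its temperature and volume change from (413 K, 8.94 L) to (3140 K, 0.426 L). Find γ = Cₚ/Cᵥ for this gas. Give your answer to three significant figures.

TV^(γ−1) = const ⇒ γ − 1 = ln(T₂/T₁) / ln(V₁/V₂).
γ = 1 + ln(3140/413) / ln(8.94/0.426) = 1.666.

γ ≈ 1.67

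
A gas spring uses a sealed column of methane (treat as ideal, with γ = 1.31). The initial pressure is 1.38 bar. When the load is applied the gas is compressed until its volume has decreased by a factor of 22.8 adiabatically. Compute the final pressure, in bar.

P₂ ≈ 82.9 bar

Since PV^γ is constant along a reversible adiabat, P₂ = P₁ (V₁/V₂)^γ.
P₂ = 1.38 × 22.8^(1.31) = 82.94 bar.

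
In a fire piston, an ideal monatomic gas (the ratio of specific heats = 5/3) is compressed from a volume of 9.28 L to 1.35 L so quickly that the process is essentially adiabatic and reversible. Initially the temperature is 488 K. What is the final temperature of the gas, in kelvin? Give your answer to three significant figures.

T₂ ≈ 1760 K

Adiabatic: T₁V₁^(γ−1) = T₂V₂^(γ−1) ⇒ T₂ = T₁ (V₁/V₂)^(γ−1).
T₂ = 488 × (9.28/1.35)^(2/3) = 1764 K.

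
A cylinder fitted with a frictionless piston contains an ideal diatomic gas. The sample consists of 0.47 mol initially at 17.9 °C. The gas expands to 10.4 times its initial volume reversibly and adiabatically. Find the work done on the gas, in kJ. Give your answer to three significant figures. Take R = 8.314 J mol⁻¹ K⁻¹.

W ≈ -1.73 kJ

For a reversible adiabat TV^(γ−1) is constant, so T₂ = T₁ (V₁/V₂)^(γ−1).
γ = 7/5 for a diatomic ideal gas, so γ−1 = 2/5.
T₁ = 17.9 °C = 291 K.
T₂ = 291 × (1/10.4)^(2/5) = 114.1 K.
Q = 0, so ΔU = W_on_gas = nCᵥΔT with Cᵥ = R/(γ−1) = 20.79 J/(mol·K).
ΔU = 0.47 × 20.79 × (114.1 − 291) = -1729 J.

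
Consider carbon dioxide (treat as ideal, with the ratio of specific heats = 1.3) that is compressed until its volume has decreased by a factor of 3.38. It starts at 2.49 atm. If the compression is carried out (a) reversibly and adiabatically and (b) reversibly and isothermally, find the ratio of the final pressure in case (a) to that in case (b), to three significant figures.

Isothermal: P_b = P₁(V₁/V₂) = 2.49×3.38.
Adiabatic: P_a = P₁(V₁/V₂)^γ = 2.49×3.38^(1.3).
P_a/P_b = (V₁/V₂)^(γ−1) = 3.38^(0.3) = 1.441.

P_adiabatic / P_isothermal ≈ 1.44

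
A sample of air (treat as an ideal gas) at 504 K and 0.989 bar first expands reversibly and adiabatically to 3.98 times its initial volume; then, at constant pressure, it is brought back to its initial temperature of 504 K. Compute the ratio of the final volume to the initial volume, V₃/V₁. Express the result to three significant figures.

For a diatomic ideal gas γ = 7/5.
Adiabatic step: V₂/V₁ = 3.98; T₂ = T₁·(1/3.98)^(2/5) = 290.1 K.
Isobaric step: V₃/V₂ = T₃/T₂ = 504/290.1.
V₃/V₁ = (V₂/V₁)(V₃/V₂) = 3.98 × (504/290.1) = 6.916.

V₃/V₁ ≈ 6.92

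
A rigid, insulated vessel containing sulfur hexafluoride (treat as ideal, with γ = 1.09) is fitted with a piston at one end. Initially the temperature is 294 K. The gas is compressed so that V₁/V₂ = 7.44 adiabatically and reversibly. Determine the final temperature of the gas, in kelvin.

T₂ ≈ 352 K

Adiabatic: T₁V₁^(γ−1) = T₂V₂^(γ−1) ⇒ T₂ = T₁ (V₁/V₂)^(γ−1).
T₂ = 294 × 7.44^(0.09) = 352.2 K.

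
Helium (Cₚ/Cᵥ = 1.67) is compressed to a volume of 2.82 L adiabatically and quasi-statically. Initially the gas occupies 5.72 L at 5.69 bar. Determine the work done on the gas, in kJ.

W ≈ 2.94 kJ

P₂ = P₁(V₁/V₂)^γ = 5.69×(5.72/2.82)^(1.67) = 18.54 bar.
For a reversible adiabat, W_by_gas = (P₁V₁ − P₂V₂)/(γ−1).
W_by = (569000×0.00572 − 1.854×10^6×0.00282) / (0.67) = -2945 J.
W_on_gas = −W_by = 2945 J.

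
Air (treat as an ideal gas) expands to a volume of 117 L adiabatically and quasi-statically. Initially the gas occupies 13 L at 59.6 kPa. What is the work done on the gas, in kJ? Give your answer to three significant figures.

W ≈ -1.13 kJ

γ = 7/5 for a diatomic ideal gas.
P₂ = P₁(V₁/V₂)^γ = 59.6×(13/117)^(7/5) = 2.75 kPa.
For a reversible adiabat, W_by_gas = (P₁V₁ − P₂V₂)/(γ−1).
W_by = (59600×0.013 − 2750×0.117) / (2/5) = 1133 J.
W_on_gas = −W_by = -1133 J.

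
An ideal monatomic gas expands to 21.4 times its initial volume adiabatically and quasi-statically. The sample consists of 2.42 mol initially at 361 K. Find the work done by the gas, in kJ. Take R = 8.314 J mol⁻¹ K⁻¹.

For a reversible adiabat TV^(γ−1) is constant, so T₂ = T₁ (V₁/V₂)^(γ−1).
γ = 5/3 for a monatomic ideal gas, so γ−1 = 2/3.
T₂ = 361 × (1/21.4)^(2/3) = 46.83 K.
Q = 0, so ΔU = W_on_gas = nCᵥΔT with Cᵥ = R/(γ−1) = 12.47 J/(mol·K).
ΔU = 2.42 × 12.47 × (46.83 − 361) = -9481 J.
Work done by the gas = −ΔU = 9481 J.

W ≈ 9.48 kJ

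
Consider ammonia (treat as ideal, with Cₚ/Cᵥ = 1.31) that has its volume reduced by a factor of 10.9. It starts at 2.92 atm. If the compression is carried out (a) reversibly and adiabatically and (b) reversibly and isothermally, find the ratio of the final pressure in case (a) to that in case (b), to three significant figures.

Isothermal: P_b = P₁(V₁/V₂) = 2.92×10.9.
Adiabatic: P_a = P₁(V₁/V₂)^γ = 2.92×10.9^(1.31).
P_a/P_b = (V₁/V₂)^(γ−1) = 10.9^(0.31) = 2.097.

P_adiabatic / P_isothermal ≈ 2.10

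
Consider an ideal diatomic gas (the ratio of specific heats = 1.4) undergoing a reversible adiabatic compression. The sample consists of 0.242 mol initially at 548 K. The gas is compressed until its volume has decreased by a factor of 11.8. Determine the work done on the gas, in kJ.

W ≈ 4.64 kJ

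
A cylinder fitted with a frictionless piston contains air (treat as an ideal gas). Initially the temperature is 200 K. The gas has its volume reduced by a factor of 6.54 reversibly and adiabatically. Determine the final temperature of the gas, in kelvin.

For a reversible adiabat TV^(γ−1) is constant, so T₂ = T₁ (V₁/V₂)^(γ−1).
For a diatomic ideal gas γ = 7/5, so γ−1 = 2/5.
T₂ = 200 × 6.54^(2/5) = 423.9 K.

T₂ ≈ 424 K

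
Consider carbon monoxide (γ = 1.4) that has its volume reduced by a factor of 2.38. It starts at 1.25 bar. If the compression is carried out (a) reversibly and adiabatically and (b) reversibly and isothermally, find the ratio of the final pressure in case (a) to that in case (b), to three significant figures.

Isothermal: P_b = P₁(V₁/V₂) = 1.25×2.38.
Adiabatic: P_a = P₁(V₁/V₂)^γ = 1.25×2.38^(1.4).
P_a/P_b = (V₁/V₂)^(γ−1) = 2.38^(0.4) = 1.415.

P_adiabatic / P_isothermal ≈ 1.41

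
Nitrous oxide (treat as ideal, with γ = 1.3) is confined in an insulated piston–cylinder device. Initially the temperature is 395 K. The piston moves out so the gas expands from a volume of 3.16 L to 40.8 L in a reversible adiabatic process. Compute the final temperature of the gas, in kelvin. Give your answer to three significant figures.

T₂ ≈ 183 K

For a reversible adiabat TV^(γ−1) is constant, so T₂ = T₁ (V₁/V₂)^(γ−1).
T₂ = 395 × (3.16/40.8)^(0.3) = 183.4 K.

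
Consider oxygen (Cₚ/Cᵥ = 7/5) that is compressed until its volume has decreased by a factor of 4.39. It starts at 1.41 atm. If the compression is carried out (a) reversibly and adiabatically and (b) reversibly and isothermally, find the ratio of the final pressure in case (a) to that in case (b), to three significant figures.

P_adiabatic / P_isothermal ≈ 1.81

Isothermal: P_b = P₁(V₁/V₂) = 1.41×4.39.
Adiabatic: P_a = P₁(V₁/V₂)^γ = 1.41×4.39^(7/5).
P_a/P_b = (V₁/V₂)^(γ−1) = 4.39^(2/5) = 1.807.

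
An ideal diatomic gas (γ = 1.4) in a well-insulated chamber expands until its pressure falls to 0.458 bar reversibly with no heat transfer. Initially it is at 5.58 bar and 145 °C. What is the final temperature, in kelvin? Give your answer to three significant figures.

T₂ ≈ 205 K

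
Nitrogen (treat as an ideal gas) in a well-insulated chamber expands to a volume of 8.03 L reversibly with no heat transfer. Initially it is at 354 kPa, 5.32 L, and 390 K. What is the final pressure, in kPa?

P₂ ≈ 199 kPa

Adiabatic: P₁V₁^γ = P₂V₂^γ ⇒ P₂ = P₁ (V₁/V₂)^γ.
γ = 7/5 for a diatomic ideal gas.
P₂ = 354 × (5.32/8.03)^(7/5) = 198.9 kPa.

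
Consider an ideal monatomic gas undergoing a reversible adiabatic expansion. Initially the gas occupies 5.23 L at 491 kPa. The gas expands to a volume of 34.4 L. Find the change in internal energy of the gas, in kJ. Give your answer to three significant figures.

γ = 5/3 for a monatomic ideal gas.
P₂ = P₁(V₁/V₂)^γ = 491×(5.23/34.4)^(5/3) = 21.26 kPa.
For a reversible adiabat, W_by_gas = (P₁V₁ − P₂V₂)/(γ−1).
W_by = (491000×0.00523 − 21260×0.0344) / (2/3) = 2755 J.
Q = 0 ⇒ ΔU = −W_by = -2755 J.

ΔU ≈ -2.75 kJ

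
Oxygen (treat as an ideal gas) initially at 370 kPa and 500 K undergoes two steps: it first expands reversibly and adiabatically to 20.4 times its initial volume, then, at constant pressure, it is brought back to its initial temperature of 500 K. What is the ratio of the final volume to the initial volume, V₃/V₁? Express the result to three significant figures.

For a diatomic ideal gas γ = 7/5.
Adiabatic step: V₂/V₁ = 20.4; T₂ = T₁·(1/20.4)^(2/5) = 149.7 K.
Isobaric step: V₃/V₂ = T₃/T₂ = 500/149.7.
V₃/V₁ = (V₂/V₁)(V₃/V₂) = 20.4 × (500/149.7) = 68.15.

V₃/V₁ ≈ 68.2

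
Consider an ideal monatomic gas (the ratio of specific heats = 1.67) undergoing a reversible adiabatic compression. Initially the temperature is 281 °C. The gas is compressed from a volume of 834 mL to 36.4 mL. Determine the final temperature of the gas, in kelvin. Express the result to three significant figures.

Adiabatic: T₁V₁^(γ−1) = T₂V₂^(γ−1) ⇒ T₂ = T₁ (V₁/V₂)^(γ−1).
T₁ = 281 °C = 554.1 K.
T₂ = 554.1 × (834/36.4)^(0.67) = 4517 K.

T₂ ≈ 4520 K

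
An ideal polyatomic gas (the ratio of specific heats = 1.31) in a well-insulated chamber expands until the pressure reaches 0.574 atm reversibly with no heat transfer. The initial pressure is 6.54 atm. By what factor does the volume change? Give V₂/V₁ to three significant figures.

From PV^γ = const, V₂/V₁ = (P₁/P₂)^(1/γ).
V₂/V₁ = (6.54/0.574)^(0.763) = 6.406.

V₂/V₁ ≈ 6.41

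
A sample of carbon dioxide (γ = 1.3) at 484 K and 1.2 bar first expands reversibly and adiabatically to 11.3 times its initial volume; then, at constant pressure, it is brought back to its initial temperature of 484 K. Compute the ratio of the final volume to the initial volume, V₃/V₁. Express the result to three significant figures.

V₃/V₁ ≈ 23.4

Adiabatic step: V₂/V₁ = 11.3; T₂ = T₁·(1/11.3)^(0.3) = 233.8 K.
Isobaric step: V₃/V₂ = T₃/T₂ = 484/233.8.
V₃/V₁ = (V₂/V₁)(V₃/V₂) = 11.3 × (484/233.8) = 23.39.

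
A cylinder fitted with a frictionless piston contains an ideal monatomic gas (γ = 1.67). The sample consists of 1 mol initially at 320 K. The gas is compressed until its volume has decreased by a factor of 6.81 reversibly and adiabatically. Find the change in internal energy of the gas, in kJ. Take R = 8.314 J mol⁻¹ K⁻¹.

ΔU ≈ 10.4 kJ

Adiabatic: T₁V₁^(γ−1) = T₂V₂^(γ−1) ⇒ T₂ = T₁ (V₁/V₂)^(γ−1).
T₂ = 320 × 6.81^(0.67) = 1157 K.
Q = 0, so ΔU = W_on_gas = nCᵥΔT with Cᵥ = R/(γ−1) = 12.41 J/(mol·K).
ΔU = 1 × 12.41 × (1157 − 320) = 10390 J.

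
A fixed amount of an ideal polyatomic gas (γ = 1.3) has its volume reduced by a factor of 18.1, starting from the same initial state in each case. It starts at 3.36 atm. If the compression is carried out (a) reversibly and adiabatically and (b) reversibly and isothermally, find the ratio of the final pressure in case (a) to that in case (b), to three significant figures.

Isothermal: P_b = P₁(V₁/V₂) = 3.36×18.1.
Adiabatic: P_a = P₁(V₁/V₂)^γ = 3.36×18.1^(1.3).
P_a/P_b = (V₁/V₂)^(γ−1) = 18.1^(0.3) = 2.384.

P_adiabatic / P_isothermal ≈ 2.38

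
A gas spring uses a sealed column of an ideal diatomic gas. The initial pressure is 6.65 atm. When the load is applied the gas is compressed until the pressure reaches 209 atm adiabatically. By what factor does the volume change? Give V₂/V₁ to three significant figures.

V₂/V₁ ≈ 0.0852

From PV^γ = const, V₂/V₁ = (P₁/P₂)^(1/γ).
For a diatomic ideal gas γ = 7/5.
V₂/V₁ = (6.65/209)^(5/7) = 0.08521.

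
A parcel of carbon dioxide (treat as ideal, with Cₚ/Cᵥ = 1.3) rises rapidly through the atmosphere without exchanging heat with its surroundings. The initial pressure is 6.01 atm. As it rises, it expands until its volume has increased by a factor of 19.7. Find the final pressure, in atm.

Since PV^γ is constant along a reversible adiabat, P₂ = P₁ (V₁/V₂)^γ.
P₂ = 6.01 × (1/19.7)^(1.3) = 0.1248 atm.

P₂ ≈ 0.125 atm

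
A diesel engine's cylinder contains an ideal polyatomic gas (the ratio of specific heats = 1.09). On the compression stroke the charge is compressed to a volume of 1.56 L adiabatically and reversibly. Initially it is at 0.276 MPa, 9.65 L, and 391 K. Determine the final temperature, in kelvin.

T₂ ≈ 461 K

Adiabatic: T₁V₁^(γ−1) = T₂V₂^(γ−1) ⇒ T₂ = T₁ (V₁/V₂)^(γ−1).
T₂ = 391 × (9.65/1.56)^(0.09) = 460.7 K.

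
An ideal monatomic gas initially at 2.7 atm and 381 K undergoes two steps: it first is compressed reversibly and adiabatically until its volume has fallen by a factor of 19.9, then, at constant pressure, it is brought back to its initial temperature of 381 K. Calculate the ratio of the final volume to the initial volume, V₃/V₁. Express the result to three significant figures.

V₃/V₁ ≈ 0.00684

For a monatomic ideal gas γ = 5/3.
Adiabatic step: V₂/V₁ = 0.05025; T₂ = T₁·19.9^(2/3) = 2798 K.
Isobaric step: V₃/V₂ = T₃/T₂ = 381/2798.
V₃/V₁ = (V₂/V₁)(V₃/V₂) = 0.05025 × (381/2798) = 0.006843.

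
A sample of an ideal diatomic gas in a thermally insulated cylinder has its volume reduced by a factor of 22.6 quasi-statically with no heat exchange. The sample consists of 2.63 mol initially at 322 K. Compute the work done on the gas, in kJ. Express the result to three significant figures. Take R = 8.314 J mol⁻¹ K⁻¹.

W ≈ 43.7 kJ

Adiabatic: T₁V₁^(γ−1) = T₂V₂^(γ−1) ⇒ T₂ = T₁ (V₁/V₂)^(γ−1).
γ = 7/5 for a diatomic ideal gas, so γ−1 = 2/5.
T₂ = 322 × 22.6^(2/5) = 1121 K.
Q = 0, so ΔU = W_on_gas = nCᵥΔT with Cᵥ = R/(γ−1) = 20.79 J/(mol·K).
ΔU = 2.63 × 20.79 × (1121 − 322) = 43660 J.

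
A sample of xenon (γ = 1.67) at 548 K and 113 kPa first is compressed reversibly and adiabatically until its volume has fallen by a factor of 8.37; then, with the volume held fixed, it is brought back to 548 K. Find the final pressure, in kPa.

Adiabatic step (PV^γ = const): P₂ = 113×8.37^(1.67) = 3927 kPa; T₂ = 548×8.37^(0.67) = 2275 K.
Isochoric: P₃ = P₂(T₃/T₂) = 3927 × (548/2275) = 945.8 kPa.

P₃ ≈ 946 kPa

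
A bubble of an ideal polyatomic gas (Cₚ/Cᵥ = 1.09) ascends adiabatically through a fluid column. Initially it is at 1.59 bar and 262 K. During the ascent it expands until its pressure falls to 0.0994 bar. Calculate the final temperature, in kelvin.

Along an adiabat T P^((1−γ)/γ) is constant, so T₂ = T₁ (P₂/P₁)^((γ−1)/γ).
T₂ = 262 × (0.0994/1.59)^(0.0826) = 208.4 K.

T₂ ≈ 208 K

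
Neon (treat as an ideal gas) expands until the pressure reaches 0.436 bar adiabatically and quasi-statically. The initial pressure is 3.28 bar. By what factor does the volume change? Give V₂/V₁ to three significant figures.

V₂/V₁ ≈ 3.36

From PV^γ = const, V₂/V₁ = (P₁/P₂)^(1/γ).
For a monatomic ideal gas γ = 5/3.
V₂/V₁ = (3.28/0.436)^(3/5) = 3.356.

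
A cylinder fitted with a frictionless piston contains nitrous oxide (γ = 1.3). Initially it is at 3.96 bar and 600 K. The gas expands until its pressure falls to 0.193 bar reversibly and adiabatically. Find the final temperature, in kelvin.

Adiabatic: T₂/T₁ = (P₂/P₁)^((γ−1)/γ).
T₂ = 600 × (0.193/3.96)^(0.231) = 298.8 K.

T₂ ≈ 299 K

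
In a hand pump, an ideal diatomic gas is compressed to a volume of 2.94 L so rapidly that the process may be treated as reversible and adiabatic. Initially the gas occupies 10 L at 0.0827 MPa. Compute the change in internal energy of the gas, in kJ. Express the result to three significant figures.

γ = 7/5 for a diatomic ideal gas.
P₂ = P₁(V₁/V₂)^γ = 0.0827×(10/2.94)^(7/5) = 0.459 MPa.
For a reversible adiabat, W_by_gas = (P₁V₁ − P₂V₂)/(γ−1).
W_by = (82700×0.01 − 459000×0.00294) / (2/5) = -1306 J.
Q = 0 ⇒ ΔU = −W_by = 1306 J.

ΔU ≈ 1.31 kJ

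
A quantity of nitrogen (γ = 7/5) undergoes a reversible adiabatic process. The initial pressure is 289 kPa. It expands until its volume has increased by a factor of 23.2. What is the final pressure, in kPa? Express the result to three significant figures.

P₂ ≈ 3.54 kPa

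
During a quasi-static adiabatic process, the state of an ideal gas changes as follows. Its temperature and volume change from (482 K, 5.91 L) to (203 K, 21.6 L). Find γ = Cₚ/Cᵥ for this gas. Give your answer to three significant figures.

γ ≈ 1.67

TV^(γ−1) = const ⇒ γ − 1 = ln(T₂/T₁) / ln(V₁/V₂).
γ = 1 + ln(203/482) / ln(5.91/21.6) = 1.667.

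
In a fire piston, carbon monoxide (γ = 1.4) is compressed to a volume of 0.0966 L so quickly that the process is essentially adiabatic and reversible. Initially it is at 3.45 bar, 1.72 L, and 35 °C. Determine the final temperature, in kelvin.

For a reversible adiabat TV^(γ−1) is constant, so T₂ = T₁ (V₁/V₂)^(γ−1).
T₁ = 35 °C = 308.1 K.
T₂ = 308.1 × (1.72/0.0966)^(0.4) = 975 K.

T₂ ≈ 975 K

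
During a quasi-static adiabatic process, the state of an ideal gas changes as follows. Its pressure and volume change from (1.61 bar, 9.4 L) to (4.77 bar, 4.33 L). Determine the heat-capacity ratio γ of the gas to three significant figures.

PV^γ = const ⇒ γ = ln(P₂/P₁) / ln(V₁/V₂).
γ = ln(4.77/1.61) / ln(9.4/4.33) = 1.401.

γ ≈ 1.40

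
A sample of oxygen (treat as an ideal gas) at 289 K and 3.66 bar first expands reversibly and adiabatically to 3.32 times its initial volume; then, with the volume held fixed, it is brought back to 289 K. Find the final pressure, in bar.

P₃ ≈ 1.10 bar

For a diatomic ideal gas γ = 7/5.
Adiabatic step (PV^γ = const): P₂ = 3.66×(1/3.32)^(7/5) = 0.6822 bar; T₂ = 289×(1/3.32)^(2/5) = 178.8 K.
Isochoric: P₃ = P₂(T₃/T₂) = 0.6822 × (289/178.8) = 1.102 bar.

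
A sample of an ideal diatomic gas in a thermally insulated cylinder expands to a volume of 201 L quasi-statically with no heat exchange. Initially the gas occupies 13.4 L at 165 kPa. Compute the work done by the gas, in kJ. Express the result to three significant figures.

γ = 7/5 for a diatomic ideal gas.
P₂ = P₁(V₁/V₂)^γ = 165×(13.4/201)^(7/5) = 3.724 kPa.
For a reversible adiabat, W_by_gas = (P₁V₁ − P₂V₂)/(γ−1).
W_by = (165000×0.0134 − 3724×0.201) / (2/5) = 3656 J.

W ≈ 3.66 kJ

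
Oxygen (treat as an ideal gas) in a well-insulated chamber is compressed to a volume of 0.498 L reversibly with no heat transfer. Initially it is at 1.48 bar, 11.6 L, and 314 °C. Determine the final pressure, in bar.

Adiabatic: P₁V₁^γ = P₂V₂^γ ⇒ P₂ = P₁ (V₁/V₂)^γ.
γ = 7/5 for a diatomic ideal gas.
P₂ = 1.48 × (11.6/0.498)^(7/5) = 121.4 bar.

P₂ ≈ 121 bar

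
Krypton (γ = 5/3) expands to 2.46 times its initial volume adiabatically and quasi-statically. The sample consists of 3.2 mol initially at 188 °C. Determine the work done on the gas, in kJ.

W ≈ -8.30 kJ

For a reversible adiabat TV^(γ−1) is constant, so T₂ = T₁ (V₁/V₂)^(γ−1).
T₁ = 188 °C = 461.1 K.
T₂ = 461.1 × (1/2.46)^(2/3) = 253.1 K.
Q = 0, so ΔU = W_on_gas = nCᵥΔT with Cᵥ = R/(γ−1) = 12.47 J/(mol·K).
ΔU = 3.2 × 12.47 × (253.1 − 461.1) = -8304 J.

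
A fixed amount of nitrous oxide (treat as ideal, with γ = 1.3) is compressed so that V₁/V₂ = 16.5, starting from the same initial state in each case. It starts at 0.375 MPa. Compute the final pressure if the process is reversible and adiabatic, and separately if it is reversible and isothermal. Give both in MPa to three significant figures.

adiabatic: 14.3 MPa; isothermal: 6.19 MPa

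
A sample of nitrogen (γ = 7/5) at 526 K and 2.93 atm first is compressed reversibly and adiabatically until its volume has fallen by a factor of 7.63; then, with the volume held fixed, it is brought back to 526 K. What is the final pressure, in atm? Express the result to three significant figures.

P₃ ≈ 22.4 atm

Adiabatic step (PV^γ = const): P₂ = 2.93×7.63^(7/5) = 50.4 atm; T₂ = 526×7.63^(2/5) = 1186 K.
Isochoric: P₃ = P₂(T₃/T₂) = 50.4 × (526/1186) = 22.36 atm.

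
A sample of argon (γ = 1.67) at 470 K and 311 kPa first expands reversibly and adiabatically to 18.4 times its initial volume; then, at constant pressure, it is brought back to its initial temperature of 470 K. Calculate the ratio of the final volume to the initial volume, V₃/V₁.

Adiabatic step: V₂/V₁ = 18.4; T₂ = T₁·(1/18.4)^(0.67) = 66.78 K.
Isobaric step: V₃/V₂ = T₃/T₂ = 470/66.78.
V₃/V₁ = (V₂/V₁)(V₃/V₂) = 18.4 × (470/66.78) = 129.5.

V₃/V₁ ≈ 129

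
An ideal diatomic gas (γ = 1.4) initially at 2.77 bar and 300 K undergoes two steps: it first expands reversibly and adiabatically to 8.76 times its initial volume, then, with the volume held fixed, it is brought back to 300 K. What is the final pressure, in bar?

Adiabatic step (PV^γ = const): P₂ = 2.77×(1/8.76)^(1.4) = 0.1327 bar; T₂ = 300×(1/8.76)^(0.4) = 125.9 K.
Isochoric: P₃ = P₂(T₃/T₂) = 0.1327 × (300/125.9) = 0.3162 bar.

P₃ ≈ 0.316 bar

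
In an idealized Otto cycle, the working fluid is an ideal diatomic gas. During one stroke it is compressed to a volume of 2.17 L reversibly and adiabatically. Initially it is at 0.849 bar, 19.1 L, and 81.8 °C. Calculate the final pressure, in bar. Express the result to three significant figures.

Adiabatic: P₁V₁^γ = P₂V₂^γ ⇒ P₂ = P₁ (V₁/V₂)^γ.
γ = 7/5 for a diatomic ideal gas.
P₂ = 0.849 × (19.1/2.17)^(7/5) = 17.84 bar.

P₂ ≈ 17.8 bar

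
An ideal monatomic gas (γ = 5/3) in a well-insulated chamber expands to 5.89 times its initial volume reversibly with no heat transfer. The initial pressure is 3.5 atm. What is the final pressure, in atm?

P₂ ≈ 0.182 atm

Adiabatic: P₁V₁^γ = P₂V₂^γ ⇒ P₂ = P₁ (V₁/V₂)^γ.
P₂ = 3.5 × (1/5.89)^(5/3) = 0.1822 atm.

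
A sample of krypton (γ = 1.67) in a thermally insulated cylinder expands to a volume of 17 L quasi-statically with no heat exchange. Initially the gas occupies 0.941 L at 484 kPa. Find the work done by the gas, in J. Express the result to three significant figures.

P₂ = P₁(V₁/V₂)^γ = 484×(0.941/17)^(1.67) = 3.854 kPa.
For a reversible adiabat, W_by_gas = (P₁V₁ − P₂V₂)/(γ−1).
W_by = (484000×0.000941 − 3854×0.017) / (0.67) = 582 J.

W ≈ 582 J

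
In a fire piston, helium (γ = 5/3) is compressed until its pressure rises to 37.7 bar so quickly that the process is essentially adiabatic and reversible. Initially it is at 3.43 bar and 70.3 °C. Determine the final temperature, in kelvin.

Along an adiabat T P^((1−γ)/γ) is constant, so T₂ = T₁ (P₂/P₁)^((γ−1)/γ).
T₁ = 70.3 °C = 343.4 K.
T₂ = 343.4 × (37.7/3.43)^(2/5) = 895.9 K.

T₂ ≈ 896 K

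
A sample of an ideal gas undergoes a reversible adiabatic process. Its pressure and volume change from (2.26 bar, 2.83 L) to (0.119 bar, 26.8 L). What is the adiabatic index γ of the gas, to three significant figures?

γ ≈ 1.31

PV^γ = const ⇒ γ = ln(P₂/P₁) / ln(V₁/V₂).
γ = ln(0.119/2.26) / ln(2.83/26.8) = 1.31.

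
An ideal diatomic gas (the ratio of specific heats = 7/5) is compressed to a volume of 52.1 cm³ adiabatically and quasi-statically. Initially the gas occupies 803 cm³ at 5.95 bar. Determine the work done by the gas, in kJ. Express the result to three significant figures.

W ≈ -2.37 kJ

P₂ = P₁(V₁/V₂)^γ = 5.95×(803/52.1)^(7/5) = 273.9 bar.
For a reversible adiabat, W_by_gas = (P₁V₁ − P₂V₂)/(γ−1).
W_by = (595000×0.000803 − 2.739×10^7×5.21×10^-5) / (2/5) = -2373 J.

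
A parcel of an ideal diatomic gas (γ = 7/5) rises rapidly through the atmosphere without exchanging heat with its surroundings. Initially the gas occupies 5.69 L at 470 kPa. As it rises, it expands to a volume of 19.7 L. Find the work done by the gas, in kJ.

P₂ = P₁(V₁/V₂)^γ = 470×(5.69/19.7)^(7/5) = 82.6 kPa.
For a reversible adiabat, W_by_gas = (P₁V₁ − P₂V₂)/(γ−1).
W_by = (470000×0.00569 − 82600×0.0197) / (2/5) = 2617 J.

W ≈ 2.62 kJ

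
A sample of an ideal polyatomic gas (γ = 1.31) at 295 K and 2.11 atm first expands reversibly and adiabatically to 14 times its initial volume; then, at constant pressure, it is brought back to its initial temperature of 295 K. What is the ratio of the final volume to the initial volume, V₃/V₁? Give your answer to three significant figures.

V₃/V₁ ≈ 31.7

Adiabatic step: V₂/V₁ = 14; T₂ = T₁·(1/14)^(0.31) = 130.2 K.
Isobaric step: V₃/V₂ = T₃/T₂ = 295/130.2.
V₃/V₁ = (V₂/V₁)(V₃/V₂) = 14 × (295/130.2) = 31.73.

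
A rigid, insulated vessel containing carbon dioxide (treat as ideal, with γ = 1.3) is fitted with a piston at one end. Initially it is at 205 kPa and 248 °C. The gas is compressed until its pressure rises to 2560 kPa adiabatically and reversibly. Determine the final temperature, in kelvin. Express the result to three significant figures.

Adiabatic: T₂/T₁ = (P₂/P₁)^((γ−1)/γ).
T₁ = 248 °C = 521.1 K.
T₂ = 521.1 × (2560/205)^(0.231) = 933.2 K.

T₂ ≈ 933 K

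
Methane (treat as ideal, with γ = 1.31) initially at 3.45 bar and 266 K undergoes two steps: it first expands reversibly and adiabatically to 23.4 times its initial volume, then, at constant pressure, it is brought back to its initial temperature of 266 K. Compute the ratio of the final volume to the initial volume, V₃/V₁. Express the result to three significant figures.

V₃/V₁ ≈ 62.2

Adiabatic step: V₂/V₁ = 23.4; T₂ = T₁·(1/23.4)^(0.31) = 100.1 K.
Isobaric step: V₃/V₂ = T₃/T₂ = 266/100.1.
V₃/V₁ = (V₂/V₁)(V₃/V₂) = 23.4 × (266/100.1) = 62.18.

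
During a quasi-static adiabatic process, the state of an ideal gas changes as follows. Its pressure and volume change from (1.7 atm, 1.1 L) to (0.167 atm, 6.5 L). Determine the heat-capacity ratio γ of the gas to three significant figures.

γ ≈ 1.31

PV^γ = const ⇒ γ = ln(P₂/P₁) / ln(V₁/V₂).
γ = ln(0.167/1.7) / ln(1.1/6.5) = 1.306.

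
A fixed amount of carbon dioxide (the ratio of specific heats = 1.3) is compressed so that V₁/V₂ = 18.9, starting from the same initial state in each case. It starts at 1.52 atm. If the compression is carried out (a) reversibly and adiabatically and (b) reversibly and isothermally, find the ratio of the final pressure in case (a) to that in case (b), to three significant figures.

P_adiabatic / P_isothermal ≈ 2.42

Isothermal: P_b = P₁(V₁/V₂) = 1.52×18.9.
Adiabatic: P_a = P₁(V₁/V₂)^γ = 1.52×18.9^(1.3).
P_a/P_b = (V₁/V₂)^(γ−1) = 18.9^(0.3) = 2.415.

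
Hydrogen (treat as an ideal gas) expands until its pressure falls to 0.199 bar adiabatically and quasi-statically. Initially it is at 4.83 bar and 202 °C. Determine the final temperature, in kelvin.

Adiabatic: T₂/T₁ = (P₂/P₁)^((γ−1)/γ).
For a diatomic ideal gas γ = 7/5, so (γ−1)/γ = 2/7.
T₁ = 202 °C = 475.1 K.
T₂ = 475.1 × (0.199/4.83)^(2/7) = 191 K.

T₂ ≈ 191 K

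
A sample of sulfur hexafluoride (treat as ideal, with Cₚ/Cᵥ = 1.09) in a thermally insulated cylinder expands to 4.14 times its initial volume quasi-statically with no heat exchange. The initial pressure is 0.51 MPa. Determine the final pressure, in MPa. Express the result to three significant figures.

Adiabatic: P₁V₁^γ = P₂V₂^γ ⇒ P₂ = P₁ (V₁/V₂)^γ.
P₂ = 0.51 × (1/4.14)^(1.09) = 0.1084 MPa.

P₂ ≈ 0.108 MPa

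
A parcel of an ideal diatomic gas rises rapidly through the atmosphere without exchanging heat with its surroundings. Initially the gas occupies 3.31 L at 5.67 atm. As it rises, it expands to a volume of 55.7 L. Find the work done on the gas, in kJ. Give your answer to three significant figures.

W ≈ -3.22 kJ

γ = 7/5 for a diatomic ideal gas.
P₂ = P₁(V₁/V₂)^γ = 5.67×(3.31/55.7)^(7/5) = 0.1089 atm.
For a reversible adiabat, W_by_gas = (P₁V₁ − P₂V₂)/(γ−1).
W_by = (574500×0.00331 − 11040×0.0557) / (2/5) = 3217 J.
W_on_gas = −W_by = -3217 J.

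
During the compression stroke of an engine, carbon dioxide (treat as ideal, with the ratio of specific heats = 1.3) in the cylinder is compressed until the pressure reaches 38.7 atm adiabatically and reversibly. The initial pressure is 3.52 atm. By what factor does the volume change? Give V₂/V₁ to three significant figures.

V₂/V₁ ≈ 0.158

From PV^γ = const, V₂/V₁ = (P₁/P₂)^(1/γ).
V₂/V₁ = (3.52/38.7)^(0.769) = 0.1582.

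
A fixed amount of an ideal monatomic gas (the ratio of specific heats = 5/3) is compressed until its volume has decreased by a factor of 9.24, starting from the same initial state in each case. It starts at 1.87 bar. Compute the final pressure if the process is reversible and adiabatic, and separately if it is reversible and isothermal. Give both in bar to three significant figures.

Isothermal: P₂ = P₁(V₁/V₂) = 1.87×9.24 = 17.28 bar.
Adiabatic: P₂ = P₁(V₁/V₂)^γ = 1.87×9.24^(5/3) = 76.08 bar.

adiabatic: 76.1 bar; isothermal: 17.3 bar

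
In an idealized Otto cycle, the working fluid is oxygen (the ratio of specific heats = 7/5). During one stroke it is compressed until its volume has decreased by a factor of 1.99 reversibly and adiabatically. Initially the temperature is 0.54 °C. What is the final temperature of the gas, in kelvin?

T₂ ≈ 360 K

For a reversible adiabat TV^(γ−1) is constant, so T₂ = T₁ (V₁/V₂)^(γ−1).
T₁ = 0.54 °C = 273.7 K.
T₂ = 273.7 × 1.99^(2/5) = 360.4 K.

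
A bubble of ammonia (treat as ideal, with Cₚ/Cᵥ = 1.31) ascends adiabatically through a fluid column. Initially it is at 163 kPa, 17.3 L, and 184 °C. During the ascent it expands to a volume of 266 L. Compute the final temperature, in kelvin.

For a reversible adiabat TV^(γ−1) is constant, so T₂ = T₁ (V₁/V₂)^(γ−1).
T₁ = 184 °C = 457.1 K.
T₂ = 457.1 × (17.3/266)^(0.31) = 195.9 K.

T₂ ≈ 196 K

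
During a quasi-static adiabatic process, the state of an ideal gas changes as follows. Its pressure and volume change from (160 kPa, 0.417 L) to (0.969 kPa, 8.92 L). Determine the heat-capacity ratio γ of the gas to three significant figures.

γ ≈ 1.67

PV^γ = const ⇒ γ = ln(P₂/P₁) / ln(V₁/V₂).
γ = ln(0.969/160) / ln(0.417/8.92) = 1.667.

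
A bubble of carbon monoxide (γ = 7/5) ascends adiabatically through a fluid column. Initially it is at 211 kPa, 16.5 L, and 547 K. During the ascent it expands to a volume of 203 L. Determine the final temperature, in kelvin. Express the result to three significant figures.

T₂ ≈ 200 K

For a reversible adiabat TV^(γ−1) is constant, so T₂ = T₁ (V₁/V₂)^(γ−1).
T₂ = 547 × (16.5/203)^(2/5) = 200.4 K.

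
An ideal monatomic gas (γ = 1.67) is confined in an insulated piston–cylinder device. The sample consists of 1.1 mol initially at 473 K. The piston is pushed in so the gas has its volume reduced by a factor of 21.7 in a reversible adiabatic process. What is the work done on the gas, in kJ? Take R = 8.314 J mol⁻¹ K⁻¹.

Adiabatic: T₁V₁^(γ−1) = T₂V₂^(γ−1) ⇒ T₂ = T₁ (V₁/V₂)^(γ−1).
T₂ = 473 × 21.7^(0.67) = 3718 K.
Q = 0, so ΔU = W_on_gas = nCᵥΔT with Cᵥ = R/(γ−1) = 12.41 J/(mol·K).
ΔU = 1.1 × 12.41 × (3718 − 473) = 44290 J.

W ≈ 44.3 kJ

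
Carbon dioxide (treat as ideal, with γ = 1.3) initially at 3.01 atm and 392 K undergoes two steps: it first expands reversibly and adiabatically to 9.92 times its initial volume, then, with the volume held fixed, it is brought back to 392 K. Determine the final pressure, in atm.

P₃ ≈ 0.303 atm

Adiabatic step (PV^γ = const): P₂ = 3.01×(1/9.92)^(1.3) = 0.1524 atm; T₂ = 392×(1/9.92)^(0.3) = 196.9 K.
Isochoric: P₃ = P₂(T₃/T₂) = 0.1524 × (392/196.9) = 0.3034 atm.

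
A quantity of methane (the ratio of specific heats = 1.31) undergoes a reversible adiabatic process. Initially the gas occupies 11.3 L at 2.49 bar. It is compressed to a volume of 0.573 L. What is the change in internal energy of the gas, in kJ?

ΔU ≈ 13.8 kJ

P₂ = P₁(V₁/V₂)^γ = 2.49×(11.3/0.573)^(1.31) = 123.8 bar.
For a reversible adiabat, W_by_gas = (P₁V₁ − P₂V₂)/(γ−1).
W_by = (249000×0.0113 − 1.238×10^7×0.000573) / (0.31) = -13800 J.
Q = 0 ⇒ ΔU = −W_by = 13800 J.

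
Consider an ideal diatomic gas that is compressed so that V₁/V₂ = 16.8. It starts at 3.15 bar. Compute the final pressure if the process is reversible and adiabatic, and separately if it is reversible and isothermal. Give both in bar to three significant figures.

adiabatic: 164 bar; isothermal: 52.9 bar

For a diatomic ideal gas γ = 7/5.
Isothermal: P₂ = P₁(V₁/V₂) = 3.15×16.8 = 52.92 bar.
Adiabatic: P₂ = P₁(V₁/V₂)^γ = 3.15×16.8^(7/5) = 163.6 bar.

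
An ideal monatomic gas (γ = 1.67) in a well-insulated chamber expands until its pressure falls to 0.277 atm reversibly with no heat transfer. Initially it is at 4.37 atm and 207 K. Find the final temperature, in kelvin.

T₂ ≈ 68.4 K

Along an adiabat T P^((1−γ)/γ) is constant, so T₂ = T₁ (P₂/P₁)^((γ−1)/γ).
T₂ = 207 × (0.277/4.37)^(0.401) = 68.44 K.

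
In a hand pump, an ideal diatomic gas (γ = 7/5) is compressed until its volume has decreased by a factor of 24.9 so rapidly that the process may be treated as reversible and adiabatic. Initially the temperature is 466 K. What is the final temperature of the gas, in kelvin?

T₂ ≈ 1690 K

For a reversible adiabat TV^(γ−1) is constant, so T₂ = T₁ (V₁/V₂)^(γ−1).
T₂ = 466 × 24.9^(2/5) = 1686 K.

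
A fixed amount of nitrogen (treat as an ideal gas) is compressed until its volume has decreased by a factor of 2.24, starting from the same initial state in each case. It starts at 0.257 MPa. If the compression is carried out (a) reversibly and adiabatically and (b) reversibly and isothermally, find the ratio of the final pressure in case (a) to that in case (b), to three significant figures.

For a diatomic ideal gas γ = 7/5.
Isothermal: P_b = P₁(V₁/V₂) = 0.257×2.24.
Adiabatic: P_a = P₁(V₁/V₂)^γ = 0.257×2.24^(7/5).
P_a/P_b = (V₁/V₂)^(γ−1) = 2.24^(2/5) = 1.381.

P_adiabatic / P_isothermal ≈ 1.38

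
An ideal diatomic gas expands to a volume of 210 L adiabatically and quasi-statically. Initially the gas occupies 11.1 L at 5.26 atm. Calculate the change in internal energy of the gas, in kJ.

γ = 7/5 for a diatomic ideal gas.
P₂ = P₁(V₁/V₂)^γ = 5.26×(11.1/210)^(7/5) = 0.08577 atm.
For a reversible adiabat, W_by_gas = (P₁V₁ − P₂V₂)/(γ−1).
W_by = (533000×0.0111 − 8691×0.21) / (2/5) = 10230 J.
Q = 0 ⇒ ΔU = −W_by = -10230 J.

ΔU ≈ -10.2 kJ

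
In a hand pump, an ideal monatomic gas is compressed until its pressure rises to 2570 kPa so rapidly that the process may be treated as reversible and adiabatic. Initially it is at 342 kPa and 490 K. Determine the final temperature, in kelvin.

Adiabatic: T₂/T₁ = (P₂/P₁)^((γ−1)/γ).
For a monatomic ideal gas γ = 5/3, so (γ−1)/γ = 2/5.
T₂ = 490 × (2570/342)^(2/5) = 1098 K.

T₂ ≈ 1100 K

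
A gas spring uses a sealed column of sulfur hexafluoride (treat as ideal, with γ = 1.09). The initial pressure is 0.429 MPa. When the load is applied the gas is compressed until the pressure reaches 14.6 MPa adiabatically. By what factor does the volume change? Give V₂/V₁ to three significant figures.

From PV^γ = const, V₂/V₁ = (P₁/P₂)^(1/γ).
V₂/V₁ = (0.429/14.6)^(0.917) = 0.03932.

V₂/V₁ ≈ 0.0393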